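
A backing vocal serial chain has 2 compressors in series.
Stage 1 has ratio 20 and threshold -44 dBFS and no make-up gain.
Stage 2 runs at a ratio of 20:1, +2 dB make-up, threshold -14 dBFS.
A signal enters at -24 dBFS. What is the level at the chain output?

-41 dBFS

Stage 1: -24 dBFS is 20 dB over -44 dBFS; at 20:1 that becomes 1 dB over, giving -43 dBFS.
Stage 2: -43 dBFS ≤ -14 dBFS, so stage 2 doesn't engage; make-up brings it to -41 dBFS.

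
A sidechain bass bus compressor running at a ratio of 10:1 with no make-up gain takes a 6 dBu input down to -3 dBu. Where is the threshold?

Input is 10 dB above T (since output overshoot × R = input overshoot: (-3 − T)·10 = 6 − T gives T = -4 dBu).
Check: -4 + (6 − (-4))/10 = -4 + 1 = -3 dBu. ✓

-4 dBu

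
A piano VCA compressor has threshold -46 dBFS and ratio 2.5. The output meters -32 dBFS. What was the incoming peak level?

The compressed level sits -32 − (-46) = 14 dB over threshold.
Before 2.5:1 compression the overshoot was 14 × 2.5 = 35 dB, so input = -46 + 35 = -11 dBFS.

-11 dBFS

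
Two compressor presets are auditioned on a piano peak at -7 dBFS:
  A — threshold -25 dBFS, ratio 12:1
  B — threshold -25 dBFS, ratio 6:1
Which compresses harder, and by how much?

A: 18 dB over, compressed to 1.5 dB over, so 16.5 dB of GR.
B: 18 dB over, compressed to 3 dB over, so 15 dB of GR.
Difference: 1.5 dB in favour of A.

A, by 1.5 dB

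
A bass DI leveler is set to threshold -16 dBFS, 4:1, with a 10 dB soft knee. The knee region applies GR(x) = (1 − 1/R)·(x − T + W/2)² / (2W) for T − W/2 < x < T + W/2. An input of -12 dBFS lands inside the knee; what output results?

-15.0375 dBFS

x − T + W/2 = -12 − (-16) + 5 = 9.
GR = (1 − 1/4) × 9² / 20 = 0.75 × 81 / 20 = 3.0375 dB.
Output = -12 − 3.0375 = -15.0375 dBFS.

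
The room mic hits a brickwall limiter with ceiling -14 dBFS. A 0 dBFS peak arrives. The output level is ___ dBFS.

A brickwall limiter is an ∞:1 compressor: any input above the ceiling is clamped to -14 dBFS.

-14 dBFS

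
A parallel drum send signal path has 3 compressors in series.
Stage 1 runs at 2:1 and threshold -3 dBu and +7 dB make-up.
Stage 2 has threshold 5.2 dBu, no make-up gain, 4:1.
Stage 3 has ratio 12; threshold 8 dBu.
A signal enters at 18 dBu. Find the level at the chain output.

7.525 dBu

Stage 1: 18 dBu is 21 dB over -3 dBu; at 2:1 that becomes 10.5 dB over, giving 7.5 dBu; +7 dB make-up → 14.5 dBu.
Stage 2: 14.5 dBu is 9.3 dB over 5.2 dBu; at 4:1 that becomes 2.325 dB over, giving 7.525 dBu.
Stage 3: 7.525 dBu is at or below the 8 dBu threshold — no compression; output 7.525 dBu.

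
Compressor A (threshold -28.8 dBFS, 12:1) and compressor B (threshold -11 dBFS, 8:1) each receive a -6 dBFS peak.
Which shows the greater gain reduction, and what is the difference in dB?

A: GR = 22.8 − 22.8/12 = 20.9 dB.
B: GR = 5 − 5/8 = 4.375 dB.
A reduces 16.525 dB more.

A, by 16.525 dB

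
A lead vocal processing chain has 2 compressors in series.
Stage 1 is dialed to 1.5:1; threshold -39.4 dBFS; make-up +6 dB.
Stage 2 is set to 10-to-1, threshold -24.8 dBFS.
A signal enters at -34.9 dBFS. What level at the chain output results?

Stage 1: 4.5 dB above -39.4 dBFS, reduced 1.5:1 to 3 dB above → -36.4 dBFS; +6 dB make-up → -30.4 dBFS.
Stage 2: below threshold (-30.4 ≤ -24.8); passes unchanged; output -30.4 dBFS.

-30.4 dBFS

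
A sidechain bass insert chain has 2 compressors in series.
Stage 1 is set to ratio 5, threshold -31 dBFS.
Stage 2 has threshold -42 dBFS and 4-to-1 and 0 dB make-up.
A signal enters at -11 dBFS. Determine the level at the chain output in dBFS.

-38.25 dBFS

Stage 1: overshoot 20 dB → 20/5 = 4 dB → -27 dBFS.
Stage 2: overshoot 15 dB → 15/4 = 3.75 dB → -38.25 dBFS.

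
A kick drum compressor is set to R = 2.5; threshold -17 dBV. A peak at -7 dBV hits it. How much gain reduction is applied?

6 dB

The signal is 10 dB above threshold.
After 2.5:1 compression the overshoot becomes 10/2.5 = 4 dB.
Gain reduction = 10 − 4 = 6 dB.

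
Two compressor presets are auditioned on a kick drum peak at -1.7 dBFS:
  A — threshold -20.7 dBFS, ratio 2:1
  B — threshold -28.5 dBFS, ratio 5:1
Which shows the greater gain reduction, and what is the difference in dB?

B, by 11.94 dB

A: 19 dB over, compressed to 9.5 dB over, so 9.5 dB of GR.
B: 26.8 dB over, compressed to 5.36 dB over, so 21.44 dB of GR.
B reduces 11.94 dB more.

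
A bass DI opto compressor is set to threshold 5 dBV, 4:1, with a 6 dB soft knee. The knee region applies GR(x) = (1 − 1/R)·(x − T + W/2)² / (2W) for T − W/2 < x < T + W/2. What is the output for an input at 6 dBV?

5 dBV

x − T + W/2 = 6 − 5 + 3 = 4.
GR = (1 − 1/4) × 4² / 12 = 0.75 × 16 / 12 = 1 dB.
Output = 6 − 1 = 5 dBV.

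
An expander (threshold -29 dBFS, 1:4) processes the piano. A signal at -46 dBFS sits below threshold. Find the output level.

-97 dBFS

Below threshold, a 1:4 expander applies gain = (4−1)×(T − x) of attenuation.
(4−1) × 17 = 51 dB, so output = -46 − 51 = -97 dBFS.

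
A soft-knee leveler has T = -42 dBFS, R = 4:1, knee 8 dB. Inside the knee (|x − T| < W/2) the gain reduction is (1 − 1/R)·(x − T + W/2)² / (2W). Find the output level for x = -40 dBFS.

-41.6875 dBFS

x − T + W/2 = -40 − (-42) + 4 = 6.
GR = (1 − 1/4) × 6² / 16 = 0.75 × 36 / 16 = 1.6875 dB.
Output = -40 − 1.6875 = -41.6875 dBFS.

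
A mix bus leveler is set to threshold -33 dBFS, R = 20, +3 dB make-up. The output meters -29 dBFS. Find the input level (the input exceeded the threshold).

-13 dBFS

Before make-up, the level was -29 − 3 = -32 dBFS.
That's 1 dB above the -33 dBFS threshold.
Input overshoot = R × output overshoot = 20 dB → input = -33 + 20 = -13 dBFS.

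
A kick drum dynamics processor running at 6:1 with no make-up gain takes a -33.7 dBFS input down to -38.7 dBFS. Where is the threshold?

Gain reduction = -33.7 − (-38.7) = 5 dB; output overshoot = GR / (R − 1) = 5 / 5 = 1 dB.
Threshold = output − output overshoot = -38.7 − 1 = -39.7 dBFS.

-39.7 dBFS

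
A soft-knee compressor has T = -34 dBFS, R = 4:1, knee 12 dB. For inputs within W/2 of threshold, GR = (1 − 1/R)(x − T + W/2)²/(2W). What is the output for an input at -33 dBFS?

-34.53125 dBFS

x − T + W/2 = -33 − (-34) + 6 = 7.
GR = (1 − 1/4) × 7² / 24 = 0.75 × 49 / 24 = 1.53125 dB.
Output = -33 − 1.53125 = -34.53125 dBFS.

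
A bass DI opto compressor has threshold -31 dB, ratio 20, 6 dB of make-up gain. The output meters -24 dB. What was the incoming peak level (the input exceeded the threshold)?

-11 dB

Before make-up, the level was -24 − 6 = -30 dB.
That's 1 dB above the -31 dB threshold.
Undo the ratio: input overshoot = 1 × 20 = 20 dB, giving input = -11 dB.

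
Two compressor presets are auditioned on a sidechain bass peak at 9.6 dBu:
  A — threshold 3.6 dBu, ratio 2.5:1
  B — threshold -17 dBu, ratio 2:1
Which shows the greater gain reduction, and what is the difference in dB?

A: 6 dB over, compressed to 2.4 dB over, so 3.6 dB of GR.
B: 26.6 dB over, compressed to 13.3 dB over, so 13.3 dB of GR.
B reduces 9.7 dB more.

B, by 9.7 dB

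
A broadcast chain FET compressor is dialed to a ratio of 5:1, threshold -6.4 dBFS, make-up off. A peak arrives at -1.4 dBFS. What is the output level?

-5.4 dBFS

-1.4 dBFS sits 5 dB over threshold.
At 5:1 the overshoot is divided by 5, leaving 1 dB above threshold.
So the level is -6.4 + 1 = -5.4 dBFS.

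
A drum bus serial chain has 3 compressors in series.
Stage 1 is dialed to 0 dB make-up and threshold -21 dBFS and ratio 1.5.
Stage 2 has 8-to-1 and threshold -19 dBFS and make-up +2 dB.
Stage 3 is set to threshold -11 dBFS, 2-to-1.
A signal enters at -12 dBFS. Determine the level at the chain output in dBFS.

-16.5 dBFS

Stage 1: -12 dBFS is 9 dB over -21 dBFS; at 1.5:1 that becomes 6 dB over, giving -15 dBFS.
Stage 2: overshoot 4 dB → 4/8 = 0.5 dB → -18.5 dBFS; +2 dB make-up → -16.5 dBFS.
Stage 3: below threshold (-16.5 ≤ -11); passes unchanged; output -16.5 dBFS.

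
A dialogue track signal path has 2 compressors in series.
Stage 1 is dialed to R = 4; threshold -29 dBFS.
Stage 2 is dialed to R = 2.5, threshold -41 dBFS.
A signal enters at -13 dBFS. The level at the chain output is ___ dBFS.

-34.6 dBFS

Stage 1: overshoot 16 dB → 16/4 = 4 dB → -25 dBFS.
Stage 2: 16 dB above -41 dBFS, reduced 2.5:1 to 6.4 dB above → -34.6 dBFS.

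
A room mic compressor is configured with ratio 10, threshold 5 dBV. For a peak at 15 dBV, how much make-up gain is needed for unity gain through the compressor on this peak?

Overshoot 10 dB → 10/10 = 1 dB after compression, so the compressed level is 5 + 1 = 6 dBV.
Make-up = target − compressed = 15 − 6 = 9 dB.

9 dB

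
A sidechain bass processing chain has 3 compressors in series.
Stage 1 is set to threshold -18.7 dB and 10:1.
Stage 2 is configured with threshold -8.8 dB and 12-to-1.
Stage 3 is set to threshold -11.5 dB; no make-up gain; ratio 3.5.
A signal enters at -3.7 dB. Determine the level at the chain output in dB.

Stage 1: overshoot 15 dB → 15/10 = 1.5 dB → -17.2 dB.
Stage 2: below threshold (-17.2 ≤ -8.8); passes unchanged; output -17.2 dB.
Stage 3: below threshold (-17.2 ≤ -11.5); passes unchanged; output -17.2 dB.

-17.2 dB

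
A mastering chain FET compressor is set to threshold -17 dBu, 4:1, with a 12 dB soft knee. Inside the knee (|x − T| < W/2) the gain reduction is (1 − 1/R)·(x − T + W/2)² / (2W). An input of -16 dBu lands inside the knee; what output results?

-17.53125 dBu

x − T + W/2 = -16 − (-17) + 6 = 7.
GR = (1 − 1/4) × 7² / 24 = 0.75 × 49 / 24 = 1.53125 dB.
Output = -16 − 1.53125 = -17.53125 dBu.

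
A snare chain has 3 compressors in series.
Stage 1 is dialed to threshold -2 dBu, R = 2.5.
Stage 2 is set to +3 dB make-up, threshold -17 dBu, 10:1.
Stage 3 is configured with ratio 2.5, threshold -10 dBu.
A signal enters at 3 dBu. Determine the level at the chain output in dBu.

-12.3 dBu

Stage 1: overshoot 5 dB → 5/2.5 = 2 dB → 0 dBu.
Stage 2: 0 dBu is 17 dB over -17 dBu; at 10:1 that becomes 1.7 dB over, giving -15.3 dBu; +3 dB make-up → -12.3 dBu.
Stage 3: -12.3 dBu ≤ -10 dBu, so stage 3 doesn't engage; output -12.3 dBu.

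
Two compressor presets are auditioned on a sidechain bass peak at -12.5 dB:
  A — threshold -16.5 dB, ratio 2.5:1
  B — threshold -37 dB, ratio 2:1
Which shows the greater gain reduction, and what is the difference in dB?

B, by 9.85 dB

A: overshoot 4 dB → output overshoot 1.6 dB → GR 2.4 dB.
B: overshoot 24.5 dB → output overshoot 12.25 dB → GR 12.25 dB.
B reduces 9.85 dB more.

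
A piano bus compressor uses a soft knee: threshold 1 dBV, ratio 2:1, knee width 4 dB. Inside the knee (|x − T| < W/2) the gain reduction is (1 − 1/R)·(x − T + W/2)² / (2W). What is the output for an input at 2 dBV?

1.4375 dBV

x − T + W/2 = 2 − 1 + 2 = 3.
GR = (1 − 1/2) × 3² / 8 = 0.5 × 9 / 8 = 0.5625 dB.
Output = 2 − 0.5625 = 1.4375 dBV.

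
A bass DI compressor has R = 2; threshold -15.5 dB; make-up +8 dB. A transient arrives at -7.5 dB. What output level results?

-7.5 dB sits 8 dB over threshold.
At 2:1 the overshoot is divided by 2, leaving 4 dB above threshold.
That puts the output at -11.5 dB; make-up adds 8 dB, giving -3.5 dB.

-3.5 dB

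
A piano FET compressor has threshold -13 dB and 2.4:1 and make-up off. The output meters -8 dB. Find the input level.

-1 dB

Post-compression overshoot = -8 − (-13) = 5 dB.
Undo the ratio: input overshoot = 5 × 2.4 = 12 dB, giving input = -1 dB.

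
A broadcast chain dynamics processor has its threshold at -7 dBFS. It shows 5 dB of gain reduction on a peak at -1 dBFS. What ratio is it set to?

6:1

Input overshoot = -1 − (-7) = 6 dB.
Output overshoot = 6 − 5 = 1 dB.
Ratio = input overshoot / output overshoot = 6 / 1 = 6.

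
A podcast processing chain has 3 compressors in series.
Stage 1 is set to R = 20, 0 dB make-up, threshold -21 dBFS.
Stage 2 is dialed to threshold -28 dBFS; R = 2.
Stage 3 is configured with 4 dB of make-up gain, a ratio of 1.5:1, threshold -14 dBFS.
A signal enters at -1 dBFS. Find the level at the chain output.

-20 dBFS

Stage 1: 20 dB above -21 dBFS, reduced 20:1 to 1 dB above → -20 dBFS.
Stage 2: overshoot 8 dB → 8/2 = 4 dB → -24 dBFS.
Stage 3: below threshold (-24 ≤ -14); passes unchanged; make-up brings it to -20 dBFS.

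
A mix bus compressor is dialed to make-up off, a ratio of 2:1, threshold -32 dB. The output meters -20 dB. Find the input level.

-8 dB

Post-compression overshoot = -20 − (-32) = 12 dB.
Undo the ratio: input overshoot = 12 × 2 = 24 dB, giving input = -8 dB.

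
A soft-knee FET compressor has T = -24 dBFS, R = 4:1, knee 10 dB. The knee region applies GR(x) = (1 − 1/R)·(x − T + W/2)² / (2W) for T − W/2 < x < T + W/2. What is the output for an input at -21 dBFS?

-23.4 dBFS

x − T + W/2 = -21 − (-24) + 5 = 8.
GR = (1 − 1/4) × 8² / 20 = 0.75 × 64 / 20 = 2.4 dB.
Output = -21 − 2.4 = -23.4 dBFS.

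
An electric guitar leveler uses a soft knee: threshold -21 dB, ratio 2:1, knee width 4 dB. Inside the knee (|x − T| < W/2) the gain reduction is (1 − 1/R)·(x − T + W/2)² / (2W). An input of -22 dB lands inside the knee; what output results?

x − T + W/2 = -22 − (-21) + 2 = 1.
GR = (1 − 1/2) × 1² / 8 = 0.5 × 1 / 8 = 0.0625 dB.
Output = -22 − 0.0625 = -22.0625 dB.

-22.0625 dB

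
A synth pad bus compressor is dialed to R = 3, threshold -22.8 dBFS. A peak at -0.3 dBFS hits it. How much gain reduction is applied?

15 dB

Overshoot = -0.3 − (-22.8) = 22.5 dB.
At 3:1, output sits 22.5/3 = 7.5 dB above threshold.
Gain reduction = 22.5 − 7.5 = 15 dB.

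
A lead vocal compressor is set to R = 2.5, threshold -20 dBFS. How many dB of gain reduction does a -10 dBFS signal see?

6 dB

The signal is 10 dB above threshold.
A 2.5:1 ratio leaves 4 dB of that excess.
GR = overshoot in − overshoot out = 10 − 4 = 6 dB.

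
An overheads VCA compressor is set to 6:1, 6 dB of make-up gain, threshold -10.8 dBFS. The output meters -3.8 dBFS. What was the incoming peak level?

Remove make-up: -3.8 − 6 = -9.8 dBFS.
That's 1 dB above the -10.8 dBFS threshold.
Before 6:1 compression the overshoot was 1 × 6 = 6 dB, so input = -10.8 + 6 = -4.8 dBFS.

-4.8 dBFS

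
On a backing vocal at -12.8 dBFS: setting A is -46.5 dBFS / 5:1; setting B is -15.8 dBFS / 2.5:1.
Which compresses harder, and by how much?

A, by 25.16 dB

A: 33.7 dB over, compressed to 6.74 dB over, so 26.96 dB of GR.
B: 3 dB over, compressed to 1.2 dB over, so 1.8 dB of GR.
A applies 25.16 dB more gain reduction.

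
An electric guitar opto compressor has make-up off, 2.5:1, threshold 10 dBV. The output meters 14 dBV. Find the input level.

20 dBV

That's 4 dB above the 10 dBV threshold.
Input overshoot = R × output overshoot = 10 dB → input = 10 + 10 = 20 dBV.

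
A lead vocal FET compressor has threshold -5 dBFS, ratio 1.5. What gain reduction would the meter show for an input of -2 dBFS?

The signal is 3 dB above threshold.
After 1.5:1 compression the overshoot becomes 3/1.5 = 2 dB.
So the signal is attenuated by 3 − 2 = 1 dB.

1 dB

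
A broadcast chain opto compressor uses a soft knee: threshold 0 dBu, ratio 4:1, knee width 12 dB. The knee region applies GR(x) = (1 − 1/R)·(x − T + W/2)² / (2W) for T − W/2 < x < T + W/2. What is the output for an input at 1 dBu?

x − T + W/2 = 1 − 0 + 6 = 7.
GR = (1 − 1/4) × 7² / 24 = 0.75 × 49 / 24 = 1.53125 dB.
Output = 1 − 1.53125 = -0.53125 dBu.

-0.53125 dBu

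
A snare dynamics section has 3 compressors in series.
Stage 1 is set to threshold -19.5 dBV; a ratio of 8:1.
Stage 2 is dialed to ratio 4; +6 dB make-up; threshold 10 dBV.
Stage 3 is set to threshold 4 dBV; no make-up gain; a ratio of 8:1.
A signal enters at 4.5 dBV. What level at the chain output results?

-10.5 dBV

Stage 1: 24 dB above -19.5 dBV, reduced 8:1 to 3 dB above → -16.5 dBV.
Stage 2: -16.5 dBV is at or below the 10 dBV threshold — no compression; make-up brings it to -10.5 dBV.
Stage 3: -10.5 dBV ≤ 4 dBV, so stage 3 doesn't engage; output -10.5 dBV.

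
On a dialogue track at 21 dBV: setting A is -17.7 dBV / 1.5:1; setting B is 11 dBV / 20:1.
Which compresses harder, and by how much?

A: GR = 38.7 − 38.7/1.5 = 12.9 dB.
B: GR = 10 − 10/20 = 9.5 dB.
A applies 3.4 dB more gain reduction.

A, by 3.4 dB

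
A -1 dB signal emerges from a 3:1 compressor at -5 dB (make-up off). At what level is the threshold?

Gain reduction = -1 − (-5) = 4 dB; output overshoot = GR / (R − 1) = 4 / 2 = 2 dB.
Threshold = output − output overshoot = -5 − 2 = -7 dB.

-7 dB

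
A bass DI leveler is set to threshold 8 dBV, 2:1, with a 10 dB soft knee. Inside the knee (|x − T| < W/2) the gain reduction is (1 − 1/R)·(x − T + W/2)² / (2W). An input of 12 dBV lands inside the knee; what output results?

9.975 dBV

x − T + W/2 = 12 − 8 + 5 = 9.
GR = (1 − 1/2) × 9² / 20 = 0.5 × 81 / 20 = 2.025 dB.
Output = 12 − 2.025 = 9.975 dBV.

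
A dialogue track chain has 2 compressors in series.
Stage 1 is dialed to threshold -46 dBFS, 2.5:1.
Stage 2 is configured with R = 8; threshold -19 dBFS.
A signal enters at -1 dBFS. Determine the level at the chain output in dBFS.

Stage 1: 45 dB above -46 dBFS, reduced 2.5:1 to 18 dB above → -28 dBFS.
Stage 2: -28 dBFS is at or below the -19 dBFS threshold — no compression; output -28 dBFS.

-28 dBFS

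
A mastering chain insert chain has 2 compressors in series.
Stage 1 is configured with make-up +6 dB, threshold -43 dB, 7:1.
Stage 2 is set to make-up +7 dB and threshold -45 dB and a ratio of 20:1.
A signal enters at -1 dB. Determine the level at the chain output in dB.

Stage 1: overshoot 42 dB → 42/7 = 6 dB → -37 dB; +6 dB make-up → -31 dB.
Stage 2: overshoot 14 dB → 14/20 = 0.7 dB → -44.3 dB; +7 dB make-up → -37.3 dB.

-37.3 dB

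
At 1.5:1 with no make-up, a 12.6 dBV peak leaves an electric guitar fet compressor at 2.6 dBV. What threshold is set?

Input is 30 dB above T (since output overshoot × R = input overshoot: (2.6 − T)·1.5 = 12.6 − T gives T = -17.4 dBV).
Check: -17.4 + (12.6 − (-17.4))/1.5 = -17.4 + 20 = 2.6 dBV. ✓

-17.4 dBV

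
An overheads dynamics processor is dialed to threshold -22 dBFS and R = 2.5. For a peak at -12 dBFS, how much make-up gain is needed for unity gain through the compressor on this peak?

6 dB

The peak compresses to -22 + 10/2.5 = -18 dBFS.
To reach -12 dBFS requires -12 − (-18) = 6 dB of make-up.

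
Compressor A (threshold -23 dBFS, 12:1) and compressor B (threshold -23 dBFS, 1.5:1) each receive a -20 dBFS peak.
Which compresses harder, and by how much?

A, by 1.75 dB

A: overshoot 3 dB → output overshoot 0.25 dB → GR 2.75 dB.
B: overshoot 3 dB → output overshoot 2 dB → GR 1 dB.
Difference: 1.75 dB in favour of A.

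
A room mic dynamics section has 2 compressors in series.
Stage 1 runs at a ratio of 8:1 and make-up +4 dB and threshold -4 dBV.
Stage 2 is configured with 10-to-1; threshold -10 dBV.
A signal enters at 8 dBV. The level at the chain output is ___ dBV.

-8.85 dBV

Stage 1: overshoot 12 dB → 12/8 = 1.5 dB → -2.5 dBV; +4 dB make-up → 1.5 dBV.
Stage 2: overshoot 11.5 dB → 11.5/10 = 1.15 dB → -8.85 dBV.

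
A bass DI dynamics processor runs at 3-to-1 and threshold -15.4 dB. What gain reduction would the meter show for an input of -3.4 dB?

The signal is 12 dB above threshold.
A 3:1 ratio leaves 4 dB of that excess.
GR = overshoot in − overshoot out = 12 − 4 = 8 dB.

8 dB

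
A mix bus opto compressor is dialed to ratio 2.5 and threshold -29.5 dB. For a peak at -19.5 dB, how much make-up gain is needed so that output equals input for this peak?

Overshoot 10 dB → 10/2.5 = 4 dB after compression, so the compressed level is -29.5 + 4 = -25.5 dB.
Make-up = target − compressed = -19.5 − (-25.5) = 6 dB.

6 dB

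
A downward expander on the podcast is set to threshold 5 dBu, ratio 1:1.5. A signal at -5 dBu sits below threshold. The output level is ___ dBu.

-10 dBu

The input is 10 dB below the 5 dBu threshold.
A 1:1.5 expander multiplies undershoot by 1.5: 10 × 1.5 = 15 dB below threshold.
Output = 5 − 15 = -10 dBu.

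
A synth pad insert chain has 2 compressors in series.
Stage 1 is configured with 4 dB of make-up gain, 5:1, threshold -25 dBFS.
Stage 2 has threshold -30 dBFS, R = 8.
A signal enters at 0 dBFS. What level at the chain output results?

Stage 1: overshoot 25 dB → 25/5 = 5 dB → -20 dBFS; +4 dB make-up → -16 dBFS.
Stage 2: -16 dBFS is 14 dB over -30 dBFS; at 8:1 that becomes 1.75 dB over, giving -28.25 dBFS.

-28.25 dBFS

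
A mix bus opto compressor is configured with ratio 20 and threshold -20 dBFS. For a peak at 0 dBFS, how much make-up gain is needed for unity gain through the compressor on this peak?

Overshoot 20 dB → 20/20 = 1 dB after compression, so the compressed level is -20 + 1 = -19 dBFS.
Make-up = target − compressed = 0 − (-19) = 19 dB.

19 dB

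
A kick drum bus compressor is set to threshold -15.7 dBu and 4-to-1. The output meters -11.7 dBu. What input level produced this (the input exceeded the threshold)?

That's 4 dB above the -15.7 dBu threshold.
Undo the ratio: input overshoot = 4 × 4 = 16 dB, giving input = 0.3 dBu.

0.3 dBu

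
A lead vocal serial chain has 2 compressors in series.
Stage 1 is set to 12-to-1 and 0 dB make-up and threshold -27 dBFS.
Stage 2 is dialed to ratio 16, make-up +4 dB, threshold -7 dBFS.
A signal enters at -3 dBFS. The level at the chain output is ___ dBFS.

-21 dBFS

Stage 1: 24 dB above -27 dBFS, reduced 12:1 to 2 dB above → -25 dBFS.
Stage 2: -25 dBFS is at or below the -7 dBFS threshold — no compression; make-up brings it to -21 dBFS.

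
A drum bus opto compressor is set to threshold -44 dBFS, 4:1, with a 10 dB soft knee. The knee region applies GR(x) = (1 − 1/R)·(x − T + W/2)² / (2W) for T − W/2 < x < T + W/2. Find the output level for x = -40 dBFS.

-43.0375 dBFS

x − T + W/2 = -40 − (-44) + 5 = 9.
GR = (1 − 1/4) × 9² / 20 = 0.75 × 81 / 20 = 3.0375 dB.
Output = -40 − 3.0375 = -43.0375 dBFS.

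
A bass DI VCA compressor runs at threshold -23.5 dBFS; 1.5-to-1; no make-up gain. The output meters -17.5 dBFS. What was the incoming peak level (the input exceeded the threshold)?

Post-compression overshoot = -17.5 − (-23.5) = 6 dB.
Undo the ratio: input overshoot = 6 × 1.5 = 9 dB, giving input = -14.5 dBFS.

-14.5 dBFS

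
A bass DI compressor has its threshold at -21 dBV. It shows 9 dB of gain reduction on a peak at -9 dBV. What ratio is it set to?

Input overshoot = -9 − (-21) = 12 dB.
Output overshoot = 12 − 9 = 3 dB.
Ratio = input overshoot / output overshoot = 12 / 3 = 4.

4:1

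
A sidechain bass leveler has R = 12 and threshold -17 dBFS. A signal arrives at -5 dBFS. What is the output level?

-16 dBFS

Overshoot: -5 − (-17) = 12 dB.
At 12:1 the overshoot is divided by 12, leaving 1 dB above threshold.
That puts the output at -16 dBFS.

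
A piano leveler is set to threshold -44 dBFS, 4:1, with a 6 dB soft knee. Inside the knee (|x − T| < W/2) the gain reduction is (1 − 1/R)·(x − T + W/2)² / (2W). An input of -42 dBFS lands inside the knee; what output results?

-43.5625 dBFS

x − T + W/2 = -42 − (-44) + 3 = 5.
GR = (1 − 1/4) × 5² / 12 = 0.75 × 25 / 12 = 1.5625 dB.
Output = -42 − 1.5625 = -43.5625 dBFS.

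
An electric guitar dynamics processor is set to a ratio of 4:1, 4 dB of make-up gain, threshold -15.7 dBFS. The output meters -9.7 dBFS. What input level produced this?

-7.7 dBFS

Before make-up, the level was -9.7 − 4 = -13.7 dBFS.
That's 2 dB above the -15.7 dBFS threshold.
Input overshoot = R × output overshoot = 8 dB → input = -15.7 + 8 = -7.7 dBFS.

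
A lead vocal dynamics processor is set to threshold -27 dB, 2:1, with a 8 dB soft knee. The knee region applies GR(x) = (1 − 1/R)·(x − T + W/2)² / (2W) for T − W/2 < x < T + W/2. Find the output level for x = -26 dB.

x − T + W/2 = -26 − (-27) + 4 = 5.
GR = (1 − 1/2) × 5² / 16 = 0.5 × 25 / 16 = 0.78125 dB.
Output = -26 − 0.78125 = -26.78125 dB.

-26.78125 dB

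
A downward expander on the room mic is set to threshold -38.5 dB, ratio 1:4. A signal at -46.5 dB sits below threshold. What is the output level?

-70.5 dB

Below threshold, a 1:4 expander applies gain = (4−1)×(T − x) of attenuation.
(4−1) × 8 = 24 dB, so output = -46.5 − 24 = -70.5 dB.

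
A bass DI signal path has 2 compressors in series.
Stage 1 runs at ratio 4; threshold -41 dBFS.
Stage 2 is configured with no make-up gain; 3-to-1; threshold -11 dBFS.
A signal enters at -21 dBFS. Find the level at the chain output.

Stage 1: -21 dBFS is 20 dB over -41 dBFS; at 4:1 that becomes 5 dB over, giving -36 dBFS.
Stage 2: below threshold (-36 ≤ -11); passes unchanged; output -36 dBFS.

-36 dBFS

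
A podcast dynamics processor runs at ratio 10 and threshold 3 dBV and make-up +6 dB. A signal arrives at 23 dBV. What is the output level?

23 dBV sits 20 dB over threshold.
The 20 dB excess becomes 2 dB after 10:1 reduction.
So the level is 3 + 2 = 5 dBV; make-up adds 6 dB, giving 11 dBV.

11 dBV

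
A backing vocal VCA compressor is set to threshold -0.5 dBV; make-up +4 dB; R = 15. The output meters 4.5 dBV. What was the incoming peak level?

Before make-up, the level was 4.5 − 4 = 0.5 dBV.
That's 1 dB above the -0.5 dBV threshold.
Input overshoot = R × output overshoot = 15 dB → input = -0.5 + 15 = 14.5 dBV.

14.5 dBV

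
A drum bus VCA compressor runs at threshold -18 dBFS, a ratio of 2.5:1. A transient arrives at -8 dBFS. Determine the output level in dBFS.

-14 dBFS

-8 dBFS sits 10 dB over threshold.
2.5:1 compression reduces that to 10/2.5 = 4 dB over.
So the level is -18 + 4 = -14 dBFS.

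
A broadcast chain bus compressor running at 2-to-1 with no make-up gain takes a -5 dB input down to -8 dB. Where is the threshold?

Gain reduction = -5 − (-8) = 3 dB; output overshoot = GR / (R − 1) = 3 / 1 = 3 dB.
Threshold = output − output overshoot = -8 − 3 = -11 dB.

-11 dB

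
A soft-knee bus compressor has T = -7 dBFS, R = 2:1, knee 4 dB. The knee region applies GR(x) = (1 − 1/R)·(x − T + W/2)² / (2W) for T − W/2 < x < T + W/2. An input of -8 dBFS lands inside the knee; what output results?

-8.0625 dBFS

x − T + W/2 = -8 − (-7) + 2 = 1.
GR = (1 − 1/2) × 1² / 8 = 0.5 × 1 / 8 = 0.0625 dB.
Output = -8 − 0.0625 = -8.0625 dBFS.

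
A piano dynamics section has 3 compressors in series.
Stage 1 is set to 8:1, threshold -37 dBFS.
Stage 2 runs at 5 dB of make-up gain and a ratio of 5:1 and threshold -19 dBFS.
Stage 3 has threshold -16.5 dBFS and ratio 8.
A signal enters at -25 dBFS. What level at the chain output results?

-30.5 dBFS

Stage 1: -25 dBFS is 12 dB over -37 dBFS; at 8:1 that becomes 1.5 dB over, giving -35.5 dBFS.
Stage 2: -35.5 dBFS ≤ -19 dBFS, so stage 2 doesn't engage; make-up brings it to -30.5 dBFS.
Stage 3: -30.5 dBFS ≤ -16.5 dBFS, so stage 3 doesn't engage; output -30.5 dBFS.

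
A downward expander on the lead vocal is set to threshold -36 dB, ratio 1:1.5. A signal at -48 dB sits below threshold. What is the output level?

The input is 12 dB below the -36 dB threshold.
A 1:1.5 expander multiplies undershoot by 1.5: 12 × 1.5 = 18 dB below threshold.
Output = -36 − 18 = -54 dB.

-54 dB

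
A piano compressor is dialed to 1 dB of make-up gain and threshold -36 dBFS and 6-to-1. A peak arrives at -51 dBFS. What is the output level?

-51 dBFS is 15 dB below the -36 dBFS threshold, so no gain reduction is applied.
Make-up gain adds 1 dB: -51 + 1 = -50 dBFS.

-50 dBFS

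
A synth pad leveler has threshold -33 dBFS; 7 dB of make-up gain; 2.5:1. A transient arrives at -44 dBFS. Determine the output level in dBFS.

-44 dBFS is 11 dB below the -33 dBFS threshold, so no gain reduction is applied.
Make-up gain adds 7 dB: -44 + 7 = -37 dBFS.

-37 dBFS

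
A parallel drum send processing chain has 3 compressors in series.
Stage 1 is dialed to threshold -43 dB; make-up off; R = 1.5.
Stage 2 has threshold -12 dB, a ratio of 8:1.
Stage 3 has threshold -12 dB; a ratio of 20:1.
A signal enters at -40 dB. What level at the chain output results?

Stage 1: -40 dB is 3 dB over -43 dB; at 1.5:1 that becomes 2 dB over, giving -41 dB.
Stage 2: -41 dB is at or below the -12 dB threshold — no compression; output -41 dB.
Stage 3: -41 dB ≤ -12 dB, so stage 3 doesn't engage; output -41 dB.

-41 dB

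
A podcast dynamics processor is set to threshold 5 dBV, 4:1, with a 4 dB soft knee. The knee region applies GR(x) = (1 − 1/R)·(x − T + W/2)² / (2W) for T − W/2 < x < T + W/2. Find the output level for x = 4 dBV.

x − T + W/2 = 4 − 5 + 2 = 1.
GR = (1 − 1/4) × 1² / 8 = 0.75 × 1 / 8 = 0.09375 dB.
Output = 4 − 0.09375 = 3.90625 dBV.

3.90625 dBV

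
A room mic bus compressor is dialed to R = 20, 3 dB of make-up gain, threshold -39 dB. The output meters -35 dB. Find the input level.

-19 dB

Remove make-up: -35 − 3 = -38 dB.
That's 1 dB above the -39 dB threshold.
Before 20:1 compression the overshoot was 1 × 20 = 20 dB, so input = -39 + 20 = -19 dB.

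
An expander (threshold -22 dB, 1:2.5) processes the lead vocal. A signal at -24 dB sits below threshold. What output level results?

-27 dB

Undershoot = (-22) − (-24) = 2 dB.
At 1:2.5, that expands to 5 dB under threshold.
Output = -22 − 5 = -27 dB.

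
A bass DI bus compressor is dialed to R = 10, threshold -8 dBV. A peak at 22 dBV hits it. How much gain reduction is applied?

Overshoot = 22 − (-8) = 30 dB.
At 10:1, output sits 30/10 = 3 dB above threshold.
Gain reduction = 30 − 3 = 27 dB.

27 dB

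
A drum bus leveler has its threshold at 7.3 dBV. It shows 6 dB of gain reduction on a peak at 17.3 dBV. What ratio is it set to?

2.5:1

Input overshoot = 17.3 − 7.3 = 10 dB.
Output overshoot = 10 − 6 = 4 dB.
Ratio = input overshoot / output overshoot = 10 / 4 = 2.5.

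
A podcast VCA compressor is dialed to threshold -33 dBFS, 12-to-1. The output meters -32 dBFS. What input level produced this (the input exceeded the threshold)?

That's 1 dB above the -33 dBFS threshold.
Input overshoot = R × output overshoot = 12 dB → input = -33 + 12 = -21 dBFS.

-21 dBFS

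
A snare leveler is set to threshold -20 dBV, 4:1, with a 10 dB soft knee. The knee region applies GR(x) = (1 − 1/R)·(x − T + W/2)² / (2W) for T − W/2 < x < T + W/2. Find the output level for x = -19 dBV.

-20.35 dBV

x − T + W/2 = -19 − (-20) + 5 = 6.
GR = (1 − 1/4) × 6² / 20 = 0.75 × 36 / 20 = 1.35 dB.
Output = -19 − 1.35 = -20.35 dBV.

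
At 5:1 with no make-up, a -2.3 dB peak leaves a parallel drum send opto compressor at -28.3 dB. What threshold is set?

Gain reduction = -2.3 − (-28.3) = 26 dB; output overshoot = GR / (R − 1) = 26 / 4 = 6.5 dB.
Threshold = output − output overshoot = -28.3 − 6.5 = -34.8 dB.

-34.8 dB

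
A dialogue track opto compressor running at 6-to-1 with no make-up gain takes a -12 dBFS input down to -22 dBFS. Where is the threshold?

Let T be the threshold. Output overshoot = (input overshoot)/R, so -22 − T = (-12 − T)/6.
6·(-22 − T) = -12 − T → 5·T = -132 − (-12) = -120.
T = -120/5 = -24 dBFS.

-24 dBFS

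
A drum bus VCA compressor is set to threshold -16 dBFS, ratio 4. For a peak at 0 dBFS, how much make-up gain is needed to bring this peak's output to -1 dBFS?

11 dB

The peak compresses to -16 + 16/4 = -12 dBFS.
To reach -1 dBFS requires -1 − (-12) = 11 dB of make-up.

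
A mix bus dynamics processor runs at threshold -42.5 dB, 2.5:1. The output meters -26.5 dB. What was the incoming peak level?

The compressed level sits -26.5 − (-42.5) = 16 dB over threshold.
Undo the ratio: input overshoot = 16 × 2.5 = 40 dB, giving input = -2.5 dB.

-2.5 dB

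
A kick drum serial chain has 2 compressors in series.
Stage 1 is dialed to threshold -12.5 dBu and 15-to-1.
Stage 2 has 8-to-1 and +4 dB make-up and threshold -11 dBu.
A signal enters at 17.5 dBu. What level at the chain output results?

-6.9375 dBu

Stage 1: overshoot 30 dB → 30/15 = 2 dB → -10.5 dBu.
Stage 2: overshoot 0.5 dB → 0.5/8 = 0.0625 dB → -10.9375 dBu; +4 dB make-up → -6.9375 dBu.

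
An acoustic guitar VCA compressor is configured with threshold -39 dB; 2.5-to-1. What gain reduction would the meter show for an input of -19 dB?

The signal is 20 dB above threshold.
A 2.5:1 ratio leaves 8 dB of that excess.
Gain reduction = 20 − 8 = 12 dB.

12 dB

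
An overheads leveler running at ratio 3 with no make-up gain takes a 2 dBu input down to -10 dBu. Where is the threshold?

-16 dBu

Gain reduction = 2 − (-10) = 12 dB; output overshoot = GR / (R − 1) = 12 / 2 = 6 dB.
Threshold = output − output overshoot = -10 − 6 = -16 dBu.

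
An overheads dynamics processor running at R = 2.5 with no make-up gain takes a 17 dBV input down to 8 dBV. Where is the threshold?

Gain reduction = 17 − 8 = 9 dB; output overshoot = GR / (R − 1) = 9 / 1.5 = 6 dB.
Threshold = output − output overshoot = 8 − 6 = 2 dBV.

2 dBV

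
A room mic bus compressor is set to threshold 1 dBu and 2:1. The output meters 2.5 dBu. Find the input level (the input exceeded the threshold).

The compressed level sits 2.5 − 1 = 1.5 dB over threshold.
Before 2:1 compression the overshoot was 1.5 × 2 = 3 dB, so input = 1 + 3 = 4 dBu.

4 dBu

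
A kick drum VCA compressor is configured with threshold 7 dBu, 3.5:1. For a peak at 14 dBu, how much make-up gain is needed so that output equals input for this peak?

5 dB

Without make-up, output = threshold + overshoot/3.5 = 7 + 2 = 9 dBu.
Gap to target: 5 dB.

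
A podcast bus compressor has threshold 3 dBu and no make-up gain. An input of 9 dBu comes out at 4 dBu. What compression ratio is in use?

6:1

Input overshoot = 9 − 3 = 6 dB; output overshoot = 4 − 3 = 1 dB.
Ratio = 6 / 1 = 6.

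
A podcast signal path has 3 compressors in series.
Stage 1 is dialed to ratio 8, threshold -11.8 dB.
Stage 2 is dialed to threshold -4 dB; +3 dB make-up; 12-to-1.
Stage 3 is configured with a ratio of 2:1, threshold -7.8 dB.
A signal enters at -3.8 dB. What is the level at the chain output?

-7.8 dB

Stage 1: overshoot 8 dB → 8/8 = 1 dB → -10.8 dB.
Stage 2: -10.8 dB is at or below the -4 dB threshold — no compression; make-up brings it to -7.8 dB.
Stage 3: -7.8 dB is at or below the -7.8 dB threshold — no compression; output -7.8 dB.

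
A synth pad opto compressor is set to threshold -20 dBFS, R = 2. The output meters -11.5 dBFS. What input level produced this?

Post-compression overshoot = -11.5 − (-20) = 8.5 dB.
Input overshoot = R × output overshoot = 17 dB → input = -20 + 17 = -3 dBFS.

-3 dBFS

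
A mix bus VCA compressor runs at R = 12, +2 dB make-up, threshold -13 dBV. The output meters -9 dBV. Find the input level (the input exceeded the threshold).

11 dBV

Remove make-up: -9 − 2 = -11 dBV.
Post-compression overshoot = -11 − (-13) = 2 dB.
Input overshoot = R × output overshoot = 24 dB → input = -13 + 24 = 11 dBV.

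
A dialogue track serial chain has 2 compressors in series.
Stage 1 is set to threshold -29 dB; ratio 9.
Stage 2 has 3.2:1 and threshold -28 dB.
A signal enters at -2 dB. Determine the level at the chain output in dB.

-27.375 dB

Stage 1: 27 dB above -29 dB, reduced 9:1 to 3 dB above → -26 dB.
Stage 2: overshoot 2 dB → 2/3.2 = 0.625 dB → -27.375 dB.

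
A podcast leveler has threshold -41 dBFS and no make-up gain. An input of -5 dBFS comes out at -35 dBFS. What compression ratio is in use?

Input overshoot = -5 − (-41) = 36 dB; output overshoot = -35 − (-41) = 6 dB.
Ratio = 36 / 6 = 6.

6:1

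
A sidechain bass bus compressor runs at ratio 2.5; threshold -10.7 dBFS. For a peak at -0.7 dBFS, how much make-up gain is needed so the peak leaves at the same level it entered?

6 dB

The peak compresses to -10.7 + 10/2.5 = -6.7 dBFS.
To reach -0.7 dBFS requires -0.7 − (-6.7) = 6 dB of make-up.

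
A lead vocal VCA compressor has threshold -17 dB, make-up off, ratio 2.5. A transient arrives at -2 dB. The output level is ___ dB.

-11 dB

Overshoot: -2 − (-17) = 15 dB.
The 15 dB excess becomes 6 dB after 2.5:1 reduction.
So the level is -17 + 6 = -11 dB.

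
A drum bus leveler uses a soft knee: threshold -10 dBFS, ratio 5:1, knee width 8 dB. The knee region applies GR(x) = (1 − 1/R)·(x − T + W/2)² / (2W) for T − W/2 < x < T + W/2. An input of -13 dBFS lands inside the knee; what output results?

-13.05 dBFS

x − T + W/2 = -13 − (-10) + 4 = 1.
GR = (1 − 1/5) × 1² / 16 = 0.8 × 1 / 16 = 0.05 dB.
Output = -13 − 0.05 = -13.05 dBFS.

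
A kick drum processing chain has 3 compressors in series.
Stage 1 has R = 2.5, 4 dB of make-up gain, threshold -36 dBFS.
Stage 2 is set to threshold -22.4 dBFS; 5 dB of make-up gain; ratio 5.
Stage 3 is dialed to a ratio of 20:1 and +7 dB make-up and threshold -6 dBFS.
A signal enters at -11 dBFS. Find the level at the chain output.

-10.32 dBFS

Stage 1: -11 dBFS is 25 dB over -36 dBFS; at 2.5:1 that becomes 10 dB over, giving -26 dBFS; +4 dB make-up → -22 dBFS.
Stage 2: -22 dBFS is 0.4 dB over -22.4 dBFS; at 5:1 that becomes 0.08 dB over, giving -22.32 dBFS; +5 dB make-up → -17.32 dBFS.
Stage 3: -17.32 dBFS ≤ -6 dBFS, so stage 3 doesn't engage; make-up brings it to -10.32 dBFS.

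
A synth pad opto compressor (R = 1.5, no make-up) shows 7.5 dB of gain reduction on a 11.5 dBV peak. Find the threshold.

-11 dBV

Input is 22.5 dB above T (since output overshoot × R = input overshoot: (4 − T)·1.5 = 11.5 − T gives T = -11 dBV).
Check: -11 + (11.5 − (-11))/1.5 = -11 + 15 = 4 dBV. ✓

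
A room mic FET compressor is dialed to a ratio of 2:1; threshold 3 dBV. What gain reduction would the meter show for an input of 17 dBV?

The signal is 14 dB above threshold.
At 2:1, output sits 14/2 = 7 dB above threshold.
Gain reduction = 14 − 7 = 7 dB.

7 dB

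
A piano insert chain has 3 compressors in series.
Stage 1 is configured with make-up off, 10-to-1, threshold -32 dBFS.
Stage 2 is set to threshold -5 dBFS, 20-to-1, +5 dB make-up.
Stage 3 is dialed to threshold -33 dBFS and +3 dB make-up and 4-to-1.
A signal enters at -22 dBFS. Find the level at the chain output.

Stage 1: -22 dBFS is 10 dB over -32 dBFS; at 10:1 that becomes 1 dB over, giving -31 dBFS.
Stage 2: -31 dBFS ≤ -5 dBFS, so stage 2 doesn't engage; make-up brings it to -26 dBFS.
Stage 3: overshoot 7 dB → 7/4 = 1.75 dB → -31.25 dBFS; +3 dB make-up → -28.25 dBFS.

-28.25 dBFS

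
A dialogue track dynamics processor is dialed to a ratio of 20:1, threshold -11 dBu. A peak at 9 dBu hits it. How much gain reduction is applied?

19 dB

Overshoot = 9 − (-11) = 20 dB.
After 20:1 compression the overshoot becomes 20/20 = 1 dB.
Gain reduction = 20 − 1 = 19 dB.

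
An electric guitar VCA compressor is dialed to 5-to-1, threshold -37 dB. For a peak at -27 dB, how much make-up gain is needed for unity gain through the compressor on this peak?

The peak compresses to -37 + 10/5 = -35 dB.
To reach -27 dB requires -27 − (-35) = 8 dB of make-up.

8 dB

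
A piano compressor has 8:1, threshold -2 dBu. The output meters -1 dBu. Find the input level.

6 dBu

Post-compression overshoot = -1 − (-2) = 1 dB.
Input overshoot = R × output overshoot = 8 dB → input = -2 + 8 = 6 dBu.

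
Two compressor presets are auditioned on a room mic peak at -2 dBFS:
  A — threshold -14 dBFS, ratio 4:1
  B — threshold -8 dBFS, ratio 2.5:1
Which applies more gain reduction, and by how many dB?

A: 12 dB over, compressed to 3 dB over, so 9 dB of GR.
B: 6 dB over, compressed to 2.4 dB over, so 3.6 dB of GR.
A reduces 5.4 dB more.

A, by 5.4 dB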